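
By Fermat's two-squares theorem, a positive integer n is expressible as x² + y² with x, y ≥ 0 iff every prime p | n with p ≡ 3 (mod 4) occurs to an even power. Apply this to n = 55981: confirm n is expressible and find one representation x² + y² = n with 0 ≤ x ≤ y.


Step 1: Factor n = 55981 = 17 · 37 · 89.
Step 2: Check the mod-4 condition on each prime factor: 17 ≡ 1 (mod 4), exponent 1; 37 ≡ 1 (mod 4), exponent 1; 89 ≡ 1 (mod 4), exponent 1.
All primes ≡ 3 (mod 4) appear to even exponent (or don't appear), so by the two-squares theorem n IS expressible as a sum of two squares.
Step 3: Build a representation. Here n = 17 · 37 · 89 is a product of primes ≡ 1 (mod 4). Each prime p ≡ 1 (mod 4) is itself a sum of two squares; find a² by testing p − a² for a perfect square:
  17: 17 − 1² = 16 = 4² ⇒ 17 = 1² + 4².
  37: 37 − 1² = 36 = 6² ⇒ 37 = 1² + 6².
  89: 89 − 1² = 88, 89 − 2² = 85, 89 − 3² = 80, 89 − 4² = 73, 89 − 5² = 64 = 8² ⇒ 89 = 5² + 8².
  Combine using the Brahmagupta–Fibonacci identity (a² + b²)(c² + d²) = (ac − bd)² + (ad + bc)² = (ac + bd)² + (ad − bc)²:
  17 · 37 = 629: from (1² + 4²)(1² + 6²), take (1·1 − 4·6, 1·6 + 4·1) = (1 − 24, 6 + 4) = (-23, 10); dropping signs (only squares matter) gives (23, 10); check 23² + 10² = 529 + 100 = 629 ✓.
  629 · 89 = 55981: from (23² + 10²)(5² + 8²), take (23·5 − 10·8, 23·8 + 10·5) = (115 − 80, 184 + 50) = (35, 234); check 35² + 234² = 1225 + 54756 = 55981 ✓.
Step 4: Order so x ≤ y and verify: 35² + 234² = 1225 + 54756 = 55981 = n. ✓

n = 55981 = 35² + 234² (one valid representation with x ≤ y).


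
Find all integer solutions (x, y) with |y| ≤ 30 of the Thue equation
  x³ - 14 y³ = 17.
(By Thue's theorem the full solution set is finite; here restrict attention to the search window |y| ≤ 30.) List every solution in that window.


The equation is x³ - 14y³ = 17. For fixed y, x³ = 14·y³ + 17, so a solution requires the RHS to be a perfect cube.
Strategy: iterate y from -30 to 30, compute RHS = 14·y³ + 17, and check whether it is a (positive or negative) perfect cube.
Check small values of y:
  y = 0: RHS = 17 is not a perfect cube.
  y = 1: RHS = 31 is not a perfect cube.
  y = -1: RHS = 3 is not a perfect cube.
  y = 2: RHS = 129 is not a perfect cube.
  y = -2: RHS = -95 is not a perfect cube.
  y = 3: RHS = 395 is not a perfect cube.
  y = -3: RHS = -361 is not a perfect cube.
Continuing the search up to |y| = 30 finds no solutions either.
No (x, y) in the scanned range satisfies the equation.

No integer solutions with |y| ≤ 30.


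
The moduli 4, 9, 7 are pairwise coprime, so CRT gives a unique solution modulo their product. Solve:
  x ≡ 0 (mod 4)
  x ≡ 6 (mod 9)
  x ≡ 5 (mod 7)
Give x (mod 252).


Moduli 4, 9, 7 are pairwise coprime; by CRT there is a unique solution modulo M = 4 · 9 · 7 = 252.
Solve pairwise, accumulating the modulus:
  Start with x ≡ 0 (mod 4).
  Combine with x ≡ 6 (mod 9): since gcd(4, 9) = 1, we get a unique residue mod 36.
    Write x = 0 + 4·t and substitute into x ≡ 6 (mod 9): 4·t ≡ 6 − 0 = 6 (mod 9).
    The inverse of 4 mod 9 is 7 (since 4·7 = 28 = 3·9 + 1), so t ≡ 7·6 = 42 ≡ 6 (mod 9).
    Then x = 0 + 4·6 = 24, valid modulo lcm(4, 9) = 36: x ≡ 24 (mod 36).
  Combine with x ≡ 5 (mod 7): since gcd(36, 7) = 1, we get a unique residue mod 252.
    Write x = 24 + 36·t and substitute into x ≡ 5 (mod 7): 36·t ≡ 5 − 24 = -19 (mod 7).
    Reduce coefficients mod 7: 1·t ≡ 2 (mod 7).
    So t ≡ 2 (mod 7).
    Then x = 24 + 36·2 = 96, valid modulo lcm(36, 7) = 252: x ≡ 96 (mod 252).
Verify: 96 mod 4 = 0 ✓, 96 mod 9 = 6 ✓, 96 mod 7 = 5 ✓.

x ≡ 96 (mod 252).


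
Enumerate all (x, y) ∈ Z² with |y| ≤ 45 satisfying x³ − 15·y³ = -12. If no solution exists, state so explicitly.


The equation is x³ - 15y³ = -12. For fixed y, x³ = 15·y³ − 12, so a solution requires the RHS to be a perfect cube.
Strategy: iterate y from -45 to 45, compute RHS = 15·y³ − 12, and check whether it is a (positive or negative) perfect cube.
Check small values of y:
  y = 0: RHS = -12 is not a perfect cube.
  y = 1: RHS = 3 is not a perfect cube.
  y = -1: RHS = -27 = (-3)³ ⇒ x = -3 works.
  y = 2: RHS = 108 is not a perfect cube.
  y = -2: RHS = -132 is not a perfect cube.
  y = 3: RHS = 393 is not a perfect cube.
  y = -3: RHS = -417 is not a perfect cube.
Continuing the search up to |y| = 45 finds no further solutions beyond those listed.
Collected solutions: (-3, -1).

Solutions (with |y| ≤ 45): (-3, -1).


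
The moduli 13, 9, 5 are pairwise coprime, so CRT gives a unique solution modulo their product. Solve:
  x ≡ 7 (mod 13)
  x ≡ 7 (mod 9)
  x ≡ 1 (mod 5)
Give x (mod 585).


Moduli 13, 9, 5 are pairwise coprime; by CRT there is a unique solution modulo M = 13 · 9 · 5 = 585.
Solve pairwise, accumulating the modulus:
  Start with x ≡ 7 (mod 13).
  Combine with x ≡ 7 (mod 9): since gcd(13, 9) = 1, we get a unique residue mod 117.
    Write x = 7 + 13·t and substitute into x ≡ 7 (mod 9): 13·t ≡ 7 − 7 = 0 (mod 9).
    Reduce coefficients mod 9: 4·t ≡ 0 (mod 9).
    The inverse of 4 mod 9 is 7 (since 4·7 = 28 = 3·9 + 1), so t ≡ 7·0 = 0 ≡ 0 (mod 9).
    Then x = 7 + 13·0 = 7, valid modulo lcm(13, 9) = 117: x ≡ 7 (mod 117).
  Combine with x ≡ 1 (mod 5): since gcd(117, 5) = 1, we get a unique residue mod 585.
    Write x = 7 + 117·t and substitute into x ≡ 1 (mod 5): 117·t ≡ 1 − 7 = -6 (mod 5).
    Reduce coefficients mod 5: 2·t ≡ 4 (mod 5).
    The inverse of 2 mod 5 is 3 (since 2·3 = 6 = 1·5 + 1), so t ≡ 3·4 = 12 ≡ 2 (mod 5).
    Then x = 7 + 117·2 = 241, valid modulo lcm(117, 5) = 585: x ≡ 241 (mod 585).
Verify: 241 mod 13 = 7 ✓, 241 mod 9 = 7 ✓, 241 mod 5 = 1 ✓.

x ≡ 241 (mod 585).


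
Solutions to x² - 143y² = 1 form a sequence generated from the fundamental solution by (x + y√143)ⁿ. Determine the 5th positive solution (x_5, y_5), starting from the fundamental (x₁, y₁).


Step 1: Find the fundamental solution (x₁, y₁) of x² - 143y² = 1.
  Expand √143 as a continued fraction. a₀ = ⌊√143⌋ = 11; iterate m_{k+1} = d_k·a_k − m_k, d_{k+1} = (143 − m_{k+1}²)/d_k, a_{k+1} = ⌊(a₀ + m_{k+1})/d_{k+1}⌋ (starting m₀ = 0, d₀ = 1), with convergents p_k = a_k·p_{k-1} + p_{k-2}, q_k = a_k·q_{k-1} + q_{k-2} (p₋₁ = 1, q₋₁ = 0):
  k = 0: a₀ = 11; p₀/q₀ = 11/1; p₀² − 143·q₀² = 121 − 143 = -22.
  k = 1: m = 11, d = 22, a = ⌊(11 + 11)/22⌋ = 1; p/q = (1·11 + 1)/(1·1 + 0) = 12/1; p² − 143·q² = 144 − 143 = 1.
  The first convergent with p² − 143·q² = 1 gives the fundamental solution (x₁, y₁) = (12, 1).
Step 2: Apply the recurrence (x_{n+1}, y_{n+1}) = (x₁x_n + 143y₁y_n, x₁y_n + y₁x_n) repeatedly.
  From (x_1, y_1) = (12, 1): x_2 = 12·12 + 143·1·1 = 287; y_2 = 12·1 + 1·12 = 24.
  From (x_2, y_2) = (287, 24): x_3 = 12·287 + 143·1·24 = 6876; y_3 = 12·24 + 1·287 = 575.
  From (x_3, y_3) = (6876, 575): x_4 = 12·6876 + 143·1·575 = 164737; y_4 = 12·575 + 1·6876 = 13776.
  From (x_4, y_4) = (164737, 13776): x_5 = 12·164737 + 143·1·13776 = 3946812; y_5 = 12·13776 + 1·164737 = 330049.
Step 3: Verify x_5² - 143·y_5² = 15577324963344 - 15577324963343 = 1 (should be 1). ✓

(x_1, y_1) = (12, 1); (x_5, y_5) = (3946812, 330049).


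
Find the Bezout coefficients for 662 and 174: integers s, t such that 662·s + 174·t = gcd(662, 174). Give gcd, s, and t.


Euclidean algorithm on (662, 174) — divide until remainder is 0:
  662 = 3 · 174 + 140
  174 = 1 · 140 + 34
  140 = 4 · 34 + 4
  34 = 8 · 4 + 2
  4 = 2 · 2 + 0
gcd(662, 174) = 2.
Track Bezout coefficients alongside the remainders: start with r₀ = 662 = a·1 + b·0 (s = 1, t = 0) and r₁ = 174 = a·0 + b·1 (s = 0, t = 1); each new remainder r_{k+1} = r_{k-1} − q_k·r_k inherits s_{k+1} = s_{k-1} − q_k·s_k, t_{k+1} = t_{k-1} − q_k·t_k, so r_k = a·s_k + b·t_k at every step:
  q = 3: r = 140, s = 1 − 3·0 = 1, t = 0 − 3·1 = -3  (check: 662·1 + 174·(-3) = 140)
  q = 1: r = 34, s = 0 − 1·1 = -1, t = 1 − 1·(-3) = 4  (check: 662·(-1) + 174·4 = 34)
  q = 4: r = 4, s = 1 − 4·(-1) = 5, t = -3 − 4·4 = -19  (check: 662·5 + 174·(-19) = 4)
  q = 8: r = 2, s = -1 − 8·5 = -41, t = 4 − 8·(-19) = 156  (check: 662·(-41) + 174·156 = 2)
The row with r = 2 (the gcd) gives the Bezout coefficients s = -41, t = 156.
Result: 662 · (-41) + 174 · (156) = 2.

gcd(662, 174) = 2; s = -41, t = 156 (check: 662·(-41) + 174·156 = 2).


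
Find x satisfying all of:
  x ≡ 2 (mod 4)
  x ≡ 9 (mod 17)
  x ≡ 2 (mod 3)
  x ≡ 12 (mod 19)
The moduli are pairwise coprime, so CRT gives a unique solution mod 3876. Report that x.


Product of moduli M = 4 · 17 · 3 · 19 = 3876.
Merge one congruence at a time:
  Start: x ≡ 2 (mod 4).
  Combine with x ≡ 9 (mod 17); new modulus lcm = 68.
    Write x = 2 + 4·t and substitute into x ≡ 9 (mod 17): 4·t ≡ 9 − 2 = 7 (mod 17).
    The inverse of 4 mod 17 is 13 (since 4·13 = 52 = 3·17 + 1), so t ≡ 13·7 = 91 ≡ 6 (mod 17).
    Then x = 2 + 4·6 = 26, valid modulo lcm(4, 17) = 68: x ≡ 26 (mod 68).
  Combine with x ≡ 2 (mod 3); new modulus lcm = 204.
    Write x = 26 + 68·t and substitute into x ≡ 2 (mod 3): 68·t ≡ 2 − 26 = -24 (mod 3).
    Reduce coefficients mod 3: 2·t ≡ 0 (mod 3).
    The inverse of 2 mod 3 is 2 (since 2·2 = 4 = 1·3 + 1), so t ≡ 2·0 = 0 ≡ 0 (mod 3).
    Then x = 26 + 68·0 = 26, valid modulo lcm(68, 3) = 204: x ≡ 26 (mod 204).
  Combine with x ≡ 12 (mod 19); new modulus lcm = 3876.
    Write x = 26 + 204·t and substitute into x ≡ 12 (mod 19): 204·t ≡ 12 − 26 = -14 (mod 19).
    Reduce coefficients mod 19: 14·t ≡ 5 (mod 19).
    The inverse of 14 mod 19 is 15 (since 14·15 = 210 = 11·19 + 1), so t ≡ 15·5 = 75 ≡ 18 (mod 19).
    Then x = 26 + 204·18 = 3698, valid modulo lcm(204, 19) = 3876: x ≡ 3698 (mod 3876).
Verify against each original: 3698 mod 4 = 2, 3698 mod 17 = 9, 3698 mod 3 = 2, 3698 mod 19 = 12.

x ≡ 3698 (mod 3876).


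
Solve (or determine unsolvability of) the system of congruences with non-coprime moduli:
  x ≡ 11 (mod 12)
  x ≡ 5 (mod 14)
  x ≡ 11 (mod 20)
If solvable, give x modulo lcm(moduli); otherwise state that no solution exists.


Moduli 12, 14, 20 are not pairwise coprime, so CRT works modulo lcm(m_i) when all pairwise compatibility conditions hold.
Pairwise compatibility: gcd(m_i, m_j) must divide a_i - a_j for every pair.
Merge one congruence at a time:
  Start: x ≡ 11 (mod 12).
  Combine with x ≡ 5 (mod 14): gcd(12, 14) = 2; 5 - 11 = -6, which IS divisible by 2, so compatible.
    Write x = 11 + 12·t and substitute into x ≡ 5 (mod 14): 12·t ≡ 5 − 11 = -6 (mod 14).
    Divide the congruence (and modulus) by g = 2: 6·t ≡ -3 (mod 7).
    Reduce coefficients mod 7: 6·t ≡ 4 (mod 7).
    The inverse of 6 mod 7 is 6 (since 6·6 = 36 = 5·7 + 1), so t ≡ 6·4 = 24 ≡ 3 (mod 7).
    Then x = 11 + 12·3 = 47, valid modulo lcm(12, 14) = 84: x ≡ 47 (mod 84).
  Combine with x ≡ 11 (mod 20): gcd(84, 20) = 4; 11 - 47 = -36, which IS divisible by 4, so compatible.
    Write x = 47 + 84·t and substitute into x ≡ 11 (mod 20): 84·t ≡ 11 − 47 = -36 (mod 20).
    Divide the congruence (and modulus) by g = 4: 21·t ≡ -9 (mod 5).
    Reduce coefficients mod 5: 1·t ≡ 1 (mod 5).
    So t ≡ 1 (mod 5).
    Then x = 47 + 84·1 = 131, valid modulo lcm(84, 20) = 420: x ≡ 131 (mod 420).
Verify: 131 mod 12 = 11, 131 mod 14 = 5, 131 mod 20 = 11.

x ≡ 131 (mod 420).


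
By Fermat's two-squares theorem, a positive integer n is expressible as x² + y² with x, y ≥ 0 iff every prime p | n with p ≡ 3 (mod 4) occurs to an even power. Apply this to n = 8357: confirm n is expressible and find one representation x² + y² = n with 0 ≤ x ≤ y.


Step 1: Factor n = 8357 = 61 · 137.
Step 2: Check the mod-4 condition on each prime factor: 61 ≡ 1 (mod 4), exponent 1; 137 ≡ 1 (mod 4), exponent 1.
All primes ≡ 3 (mod 4) appear to even exponent (or don't appear), so by the two-squares theorem n IS expressible as a sum of two squares.
Step 3: Build a representation. Here n = 61 · 137 is a product of primes ≡ 1 (mod 4). Each prime p ≡ 1 (mod 4) is itself a sum of two squares; find a² by testing p − a² for a perfect square:
  61: 61 − 1² = 60, 61 − 2² = 57, 61 − 3² = 52, 61 − 4² = 45, 61 − 5² = 36 = 6² ⇒ 61 = 5² + 6².
  137: 137 − 1² = 136, 137 − 2² = 133, 137 − 3² = 128, 137 − 4² = 121 = 11² ⇒ 137 = 4² + 11².
  Combine using the Brahmagupta–Fibonacci identity (a² + b²)(c² + d²) = (ac − bd)² + (ad + bc)² = (ac + bd)² + (ad − bc)²:
  61 · 137 = 8357: from (5² + 6²)(4² + 11²), take (5·4 − 6·11, 5·11 + 6·4) = (20 − 66, 55 + 24) = (-46, 79); dropping signs (only squares matter) gives (46, 79); check 46² + 79² = 2116 + 6241 = 8357 ✓.
Step 4: Order so x ≤ y and verify: 46² + 79² = 2116 + 6241 = 8357 = n. ✓

n = 8357 = 46² + 79² (one valid representation with x ≤ y).


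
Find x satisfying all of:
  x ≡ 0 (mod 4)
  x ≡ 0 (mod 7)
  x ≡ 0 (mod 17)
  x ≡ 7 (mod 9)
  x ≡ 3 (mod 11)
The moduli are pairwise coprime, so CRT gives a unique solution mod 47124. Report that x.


Product of moduli M = 4 · 7 · 17 · 9 · 11 = 47124.
Merge one congruence at a time:
  Start: x ≡ 0 (mod 4).
  Combine with x ≡ 0 (mod 7); new modulus lcm = 28.
    Write x = 0 + 4·t and substitute into x ≡ 0 (mod 7): 4·t ≡ 0 − 0 = 0 (mod 7).
    The inverse of 4 mod 7 is 2 (since 4·2 = 8 = 1·7 + 1), so t ≡ 2·0 = 0 ≡ 0 (mod 7).
    Then x = 0 + 4·0 = 0, valid modulo lcm(4, 7) = 28: x ≡ 0 (mod 28).
  Combine with x ≡ 0 (mod 17); new modulus lcm = 476.
    Write x = 0 + 28·t and substitute into x ≡ 0 (mod 17): 28·t ≡ 0 − 0 = 0 (mod 17).
    Reduce coefficients mod 17: 11·t ≡ 0 (mod 17).
    The inverse of 11 mod 17 is 14 (since 11·14 = 154 = 9·17 + 1), so t ≡ 14·0 = 0 ≡ 0 (mod 17).
    Then x = 0 + 28·0 = 0, valid modulo lcm(28, 17) = 476: x ≡ 0 (mod 476).
  Combine with x ≡ 7 (mod 9); new modulus lcm = 4284.
    Write x = 0 + 476·t and substitute into x ≡ 7 (mod 9): 476·t ≡ 7 − 0 = 7 (mod 9).
    Reduce coefficients mod 9: 8·t ≡ 7 (mod 9).
    The inverse of 8 mod 9 is 8 (since 8·8 = 64 = 7·9 + 1), so t ≡ 8·7 = 56 ≡ 2 (mod 9).
    Then x = 0 + 476·2 = 952, valid modulo lcm(476, 9) = 4284: x ≡ 952 (mod 4284).
  Combine with x ≡ 3 (mod 11); new modulus lcm = 47124.
    Write x = 952 + 4284·t and substitute into x ≡ 3 (mod 11): 4284·t ≡ 3 − 952 = -949 (mod 11).
    Reduce coefficients mod 11: 5·t ≡ 8 (mod 11).
    The inverse of 5 mod 11 is 9 (since 5·9 = 45 = 4·11 + 1), so t ≡ 9·8 = 72 ≡ 6 (mod 11).
    Then x = 952 + 4284·6 = 26656, valid modulo lcm(4284, 11) = 47124: x ≡ 26656 (mod 47124).
Verify against each original: 26656 mod 4 = 0, 26656 mod 7 = 0, 26656 mod 17 = 0, 26656 mod 9 = 7, 26656 mod 11 = 3.

x ≡ 26656 (mod 47124).


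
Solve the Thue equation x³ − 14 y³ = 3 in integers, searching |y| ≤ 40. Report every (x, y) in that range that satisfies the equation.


The equation is x³ - 14y³ = 3. For fixed y, x³ = 14·y³ + 3, so a solution requires the RHS to be a perfect cube.
Strategy: iterate y from -40 to 40, compute RHS = 14·y³ + 3, and check whether it is a (positive or negative) perfect cube.
Check small values of y:
  y = 0: RHS = 3 is not a perfect cube.
  y = 1: RHS = 17 is not a perfect cube.
  y = -1: RHS = -11 is not a perfect cube.
  y = 2: RHS = 115 is not a perfect cube.
  y = -2: RHS = -109 is not a perfect cube.
  y = 3: RHS = 381 is not a perfect cube.
  y = -3: RHS = -375 is not a perfect cube.
Continuing the search up to |y| = 40 finds no solutions either.
No (x, y) in the scanned range satisfies the equation.

No integer solutions with |y| ≤ 40.


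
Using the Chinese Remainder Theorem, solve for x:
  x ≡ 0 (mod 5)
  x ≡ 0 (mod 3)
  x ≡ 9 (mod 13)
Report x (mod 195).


Moduli 5, 3, 13 are pairwise coprime; by CRT there is a unique solution modulo M = 5 · 3 · 13 = 195.
Solve pairwise, accumulating the modulus:
  Start with x ≡ 0 (mod 5).
  Combine with x ≡ 0 (mod 3): since gcd(5, 3) = 1, we get a unique residue mod 15.
    Write x = 0 + 5·t and substitute into x ≡ 0 (mod 3): 5·t ≡ 0 − 0 = 0 (mod 3).
    Reduce coefficients mod 3: 2·t ≡ 0 (mod 3).
    The inverse of 2 mod 3 is 2 (since 2·2 = 4 = 1·3 + 1), so t ≡ 2·0 = 0 ≡ 0 (mod 3).
    Then x = 0 + 5·0 = 0, valid modulo lcm(5, 3) = 15: x ≡ 0 (mod 15).
  Combine with x ≡ 9 (mod 13): since gcd(15, 13) = 1, we get a unique residue mod 195.
    Write x = 0 + 15·t and substitute into x ≡ 9 (mod 13): 15·t ≡ 9 − 0 = 9 (mod 13).
    Reduce coefficients mod 13: 2·t ≡ 9 (mod 13).
    The inverse of 2 mod 13 is 7 (since 2·7 = 14 = 1·13 + 1), so t ≡ 7·9 = 63 ≡ 11 (mod 13).
    Then x = 0 + 15·11 = 165, valid modulo lcm(15, 13) = 195: x ≡ 165 (mod 195).
Verify: 165 mod 5 = 0 ✓, 165 mod 3 = 0 ✓, 165 mod 13 = 9 ✓.

x ≡ 165 (mod 195).


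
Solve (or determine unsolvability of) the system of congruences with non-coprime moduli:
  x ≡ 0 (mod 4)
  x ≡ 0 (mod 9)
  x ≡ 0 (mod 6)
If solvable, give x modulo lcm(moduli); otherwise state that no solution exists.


Moduli 4, 9, 6 are not pairwise coprime, so CRT works modulo lcm(m_i) when all pairwise compatibility conditions hold.
Pairwise compatibility: gcd(m_i, m_j) must divide a_i - a_j for every pair.
Merge one congruence at a time:
  Start: x ≡ 0 (mod 4).
  Combine with x ≡ 0 (mod 9): gcd(4, 9) = 1; 0 - 0 = 0, which IS divisible by 1, so compatible.
    Write x = 0 + 4·t and substitute into x ≡ 0 (mod 9): 4·t ≡ 0 − 0 = 0 (mod 9).
    The inverse of 4 mod 9 is 7 (since 4·7 = 28 = 3·9 + 1), so t ≡ 7·0 = 0 ≡ 0 (mod 9).
    Then x = 0 + 4·0 = 0, valid modulo lcm(4, 9) = 36: x ≡ 0 (mod 36).
  Combine with x ≡ 0 (mod 6): gcd(36, 6) = 6; 0 - 0 = 0, which IS divisible by 6, so compatible.
    Write x = 0 + 36·t and substitute into x ≡ 0 (mod 6): 36·t ≡ 0 − 0 = 0 (mod 6).
    Divide the congruence (and modulus) by g = 6: 6·t ≡ 0 (mod 1).
    Modulo 1 every t works; take t = 0.
    Then x = 0 + 36·0 = 0, valid modulo lcm(36, 6) = 36: x ≡ 0 (mod 36).
Verify: 0 mod 4 = 0, 0 mod 9 = 0, 0 mod 6 = 0.

x ≡ 0 (mod 36).


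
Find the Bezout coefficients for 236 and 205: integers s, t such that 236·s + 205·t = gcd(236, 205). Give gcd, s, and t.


Euclidean algorithm on (236, 205) — divide until remainder is 0:
  236 = 1 · 205 + 31
  205 = 6 · 31 + 19
  31 = 1 · 19 + 12
  19 = 1 · 12 + 7
  12 = 1 · 7 + 5
  7 = 1 · 5 + 2
  5 = 2 · 2 + 1
  2 = 2 · 1 + 0
gcd(236, 205) = 1.
Track Bezout coefficients alongside the remainders: start with r₀ = 236 = a·1 + b·0 (s = 1, t = 0) and r₁ = 205 = a·0 + b·1 (s = 0, t = 1); each new remainder r_{k+1} = r_{k-1} − q_k·r_k inherits s_{k+1} = s_{k-1} − q_k·s_k, t_{k+1} = t_{k-1} − q_k·t_k, so r_k = a·s_k + b·t_k at every step:
  q = 1: r = 31, s = 1 − 1·0 = 1, t = 0 − 1·1 = -1  (check: 236·1 + 205·(-1) = 31)
  q = 6: r = 19, s = 0 − 6·1 = -6, t = 1 − 6·(-1) = 7  (check: 236·(-6) + 205·7 = 19)
  q = 1: r = 12, s = 1 − 1·(-6) = 7, t = -1 − 1·7 = -8  (check: 236·7 + 205·(-8) = 12)
  q = 1: r = 7, s = -6 − 1·7 = -13, t = 7 − 1·(-8) = 15  (check: 236·(-13) + 205·15 = 7)
  q = 1: r = 5, s = 7 − 1·(-13) = 20, t = -8 − 1·15 = -23  (check: 236·20 + 205·(-23) = 5)
  q = 1: r = 2, s = -13 − 1·20 = -33, t = 15 − 1·(-23) = 38  (check: 236·(-33) + 205·38 = 2)
  q = 2: r = 1, s = 20 − 2·(-33) = 86, t = -23 − 2·38 = -99  (check: 236·86 + 205·(-99) = 1)
The row with r = 1 (the gcd) gives the Bezout coefficients s = 86, t = -99.
Result: 236 · (86) + 205 · (-99) = 1.

gcd(236, 205) = 1; s = 86, t = -99 (check: 236·86 + 205·(-99) = 1).


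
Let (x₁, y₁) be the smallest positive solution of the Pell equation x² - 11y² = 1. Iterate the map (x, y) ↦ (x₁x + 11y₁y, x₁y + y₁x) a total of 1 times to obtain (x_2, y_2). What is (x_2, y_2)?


Step 1: Find the fundamental solution (x₁, y₁) of x² - 11y² = 1.
  Expand √11 as a continued fraction. a₀ = ⌊√11⌋ = 3; iterate m_{k+1} = d_k·a_k − m_k, d_{k+1} = (11 − m_{k+1}²)/d_k, a_{k+1} = ⌊(a₀ + m_{k+1})/d_{k+1}⌋ (starting m₀ = 0, d₀ = 1), with convergents p_k = a_k·p_{k-1} + p_{k-2}, q_k = a_k·q_{k-1} + q_{k-2} (p₋₁ = 1, q₋₁ = 0):
  k = 0: a₀ = 3; p₀/q₀ = 3/1; p₀² − 11·q₀² = 9 − 11 = -2.
  k = 1: m = 3, d = 2, a = ⌊(3 + 3)/2⌋ = 3; p/q = (3·3 + 1)/(3·1 + 0) = 10/3; p² − 11·q² = 100 − 99 = 1.
  The first convergent with p² − 11·q² = 1 gives the fundamental solution (x₁, y₁) = (10, 3).
Step 2: Apply the recurrence (x_{n+1}, y_{n+1}) = (x₁x_n + 11y₁y_n, x₁y_n + y₁x_n) repeatedly.
  From (x_1, y_1) = (10, 3): x_2 = 10·10 + 11·3·3 = 199; y_2 = 10·3 + 3·10 = 60.
Step 3: Verify x_2² - 11·y_2² = 39601 - 39600 = 1 (should be 1). ✓

(x_1, y_1) = (10, 3); (x_2, y_2) = (199, 60).


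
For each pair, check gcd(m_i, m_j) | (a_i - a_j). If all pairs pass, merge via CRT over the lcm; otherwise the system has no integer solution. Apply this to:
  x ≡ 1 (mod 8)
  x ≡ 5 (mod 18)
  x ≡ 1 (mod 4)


Moduli 8, 18, 4 are not pairwise coprime, so CRT works modulo lcm(m_i) when all pairwise compatibility conditions hold.
Pairwise compatibility: gcd(m_i, m_j) must divide a_i - a_j for every pair.
Merge one congruence at a time:
  Start: x ≡ 1 (mod 8).
  Combine with x ≡ 5 (mod 18): gcd(8, 18) = 2; 5 - 1 = 4, which IS divisible by 2, so compatible.
    Write x = 1 + 8·t and substitute into x ≡ 5 (mod 18): 8·t ≡ 5 − 1 = 4 (mod 18).
    Divide the congruence (and modulus) by g = 2: 4·t ≡ 2 (mod 9).
    The inverse of 4 mod 9 is 7 (since 4·7 = 28 = 3·9 + 1), so t ≡ 7·2 = 14 ≡ 5 (mod 9).
    Then x = 1 + 8·5 = 41, valid modulo lcm(8, 18) = 72: x ≡ 41 (mod 72).
  Combine with x ≡ 1 (mod 4): gcd(72, 4) = 4; 1 - 41 = -40, which IS divisible by 4, so compatible.
    Write x = 41 + 72·t and substitute into x ≡ 1 (mod 4): 72·t ≡ 1 − 41 = -40 (mod 4).
    Divide the congruence (and modulus) by g = 4: 18·t ≡ -10 (mod 1).
    Modulo 1 every t works; take t = 0.
    Then x = 41 + 72·0 = 41, valid modulo lcm(72, 4) = 72: x ≡ 41 (mod 72).
Verify: 41 mod 8 = 1, 41 mod 18 = 5, 41 mod 4 = 1.

x ≡ 41 (mod 72).


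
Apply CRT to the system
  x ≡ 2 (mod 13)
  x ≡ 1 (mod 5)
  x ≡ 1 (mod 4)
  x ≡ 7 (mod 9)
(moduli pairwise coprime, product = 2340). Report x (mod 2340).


Product of moduli M = 13 · 5 · 4 · 9 = 2340.
Merge one congruence at a time:
  Start: x ≡ 2 (mod 13).
  Combine with x ≡ 1 (mod 5); new modulus lcm = 65.
    Write x = 2 + 13·t and substitute into x ≡ 1 (mod 5): 13·t ≡ 1 − 2 = -1 (mod 5).
    Reduce coefficients mod 5: 3·t ≡ 4 (mod 5).
    The inverse of 3 mod 5 is 2 (since 3·2 = 6 = 1·5 + 1), so t ≡ 2·4 = 8 ≡ 3 (mod 5).
    Then x = 2 + 13·3 = 41, valid modulo lcm(13, 5) = 65: x ≡ 41 (mod 65).
  Combine with x ≡ 1 (mod 4); new modulus lcm = 260.
    Write x = 41 + 65·t and substitute into x ≡ 1 (mod 4): 65·t ≡ 1 − 41 = -40 (mod 4).
    Reduce coefficients mod 4: 1·t ≡ 0 (mod 4).
    So t ≡ 0 (mod 4).
    Then x = 41 + 65·0 = 41, valid modulo lcm(65, 4) = 260: x ≡ 41 (mod 260).
  Combine with x ≡ 7 (mod 9); new modulus lcm = 2340.
    Write x = 41 + 260·t and substitute into x ≡ 7 (mod 9): 260·t ≡ 7 − 41 = -34 (mod 9).
    Reduce coefficients mod 9: 8·t ≡ 2 (mod 9).
    The inverse of 8 mod 9 is 8 (since 8·8 = 64 = 7·9 + 1), so t ≡ 8·2 = 16 ≡ 7 (mod 9).
    Then x = 41 + 260·7 = 1861, valid modulo lcm(260, 9) = 2340: x ≡ 1861 (mod 2340).
Verify against each original: 1861 mod 13 = 2, 1861 mod 5 = 1, 1861 mod 4 = 1, 1861 mod 9 = 7.

x ≡ 1861 (mod 2340).


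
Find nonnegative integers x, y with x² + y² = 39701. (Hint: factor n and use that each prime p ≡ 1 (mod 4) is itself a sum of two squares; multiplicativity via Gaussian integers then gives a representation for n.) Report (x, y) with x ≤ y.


Step 1: Factor n = 39701 = 29 · 37^2.
Step 2: Check the mod-4 condition on each prime factor: 29 ≡ 1 (mod 4), exponent 1; 37 ≡ 1 (mod 4), exponent 2.
All primes ≡ 3 (mod 4) appear to even exponent (or don't appear), so by the two-squares theorem n IS expressible as a sum of two squares.
Step 3: Build a representation. Here n = 29 · 37 · 37 is a product of primes ≡ 1 (mod 4). Each prime p ≡ 1 (mod 4) is itself a sum of two squares; find a² by testing p − a² for a perfect square:
  29: 29 − 1² = 28, 29 − 2² = 25 = 5² ⇒ 29 = 2² + 5².
  37: 37 − 1² = 36 = 6² ⇒ 37 = 1² + 6².
  Combine using the Brahmagupta–Fibonacci identity (a² + b²)(c² + d²) = (ac − bd)² + (ad + bc)² = (ac + bd)² + (ad − bc)²:
  29 · 37 = 1073: from (2² + 5²)(1² + 6²), take (2·1 − 5·6, 2·6 + 5·1) = (2 − 30, 12 + 5) = (-28, 17); dropping signs (only squares matter) gives (28, 17); check 28² + 17² = 784 + 289 = 1073 ✓.
  1073 · 37 = 39701: from (28² + 17²)(1² + 6²), take (28·1 − 17·6, 28·6 + 17·1) = (28 − 102, 168 + 17) = (-74, 185); dropping signs (only squares matter) gives (74, 185); check 74² + 185² = 5476 + 34225 = 39701 ✓.
Step 4: Order so x ≤ y and verify: 74² + 185² = 5476 + 34225 = 39701 = n. ✓

n = 39701 = 74² + 185² (one valid representation with x ≤ y).


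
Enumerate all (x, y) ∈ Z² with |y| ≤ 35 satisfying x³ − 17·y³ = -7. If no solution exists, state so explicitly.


The equation is x³ - 17y³ = -7. For fixed y, x³ = 17·y³ − 7, so a solution requires the RHS to be a perfect cube.
Strategy: iterate y from -35 to 35, compute RHS = 17·y³ − 7, and check whether it is a (positive or negative) perfect cube.
Check small values of y:
  y = 0: RHS = -7 is not a perfect cube.
  y = 1: RHS = 10 is not a perfect cube.
  y = -1: RHS = -24 is not a perfect cube.
  y = 2: RHS = 129 is not a perfect cube.
  y = -2: RHS = -143 is not a perfect cube.
  y = 3: RHS = 452 is not a perfect cube.
  y = -3: RHS = -466 is not a perfect cube.
Continuing the search up to |y| = 35 finds no solutions either.
No (x, y) in the scanned range satisfies the equation.

No integer solutions with |y| ≤ 35.


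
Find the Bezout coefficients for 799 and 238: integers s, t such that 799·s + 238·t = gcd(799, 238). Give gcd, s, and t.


Euclidean algorithm on (799, 238) — divide until remainder is 0:
  799 = 3 · 238 + 85
  238 = 2 · 85 + 68
  85 = 1 · 68 + 17
  68 = 4 · 17 + 0
gcd(799, 238) = 17.
Track Bezout coefficients alongside the remainders: start with r₀ = 799 = a·1 + b·0 (s = 1, t = 0) and r₁ = 238 = a·0 + b·1 (s = 0, t = 1); each new remainder r_{k+1} = r_{k-1} − q_k·r_k inherits s_{k+1} = s_{k-1} − q_k·s_k, t_{k+1} = t_{k-1} − q_k·t_k, so r_k = a·s_k + b·t_k at every step:
  q = 3: r = 85, s = 1 − 3·0 = 1, t = 0 − 3·1 = -3  (check: 799·1 + 238·(-3) = 85)
  q = 2: r = 68, s = 0 − 2·1 = -2, t = 1 − 2·(-3) = 7  (check: 799·(-2) + 238·7 = 68)
  q = 1: r = 17, s = 1 − 1·(-2) = 3, t = -3 − 1·7 = -10  (check: 799·3 + 238·(-10) = 17)
The row with r = 17 (the gcd) gives the Bezout coefficients s = 3, t = -10.
Result: 799 · (3) + 238 · (-10) = 17.

gcd(799, 238) = 17; s = 3, t = -10 (check: 799·3 + 238·(-10) = 17).


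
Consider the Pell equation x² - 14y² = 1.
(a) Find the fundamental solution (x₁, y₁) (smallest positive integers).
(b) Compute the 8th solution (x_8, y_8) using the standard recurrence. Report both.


Step 1: Find the fundamental solution (x₁, y₁) of x² - 14y² = 1.
  Expand √14 as a continued fraction. a₀ = ⌊√14⌋ = 3; iterate m_{k+1} = d_k·a_k − m_k, d_{k+1} = (14 − m_{k+1}²)/d_k, a_{k+1} = ⌊(a₀ + m_{k+1})/d_{k+1}⌋ (starting m₀ = 0, d₀ = 1), with convergents p_k = a_k·p_{k-1} + p_{k-2}, q_k = a_k·q_{k-1} + q_{k-2} (p₋₁ = 1, q₋₁ = 0):
  k = 0: a₀ = 3; p₀/q₀ = 3/1; p₀² − 14·q₀² = 9 − 14 = -5.
  k = 1: m = 3, d = 5, a = ⌊(3 + 3)/5⌋ = 1; p/q = (1·3 + 1)/(1·1 + 0) = 4/1; p² − 14·q² = 16 − 14 = 2.
  k = 2: m = 2, d = 2, a = ⌊(3 + 2)/2⌋ = 2; p/q = (2·4 + 3)/(2·1 + 1) = 11/3; p² − 14·q² = 121 − 126 = -5.
  k = 3: m = 2, d = 5, a = ⌊(3 + 2)/5⌋ = 1; p/q = (1·11 + 4)/(1·3 + 1) = 15/4; p² − 14·q² = 225 − 224 = 1.
  The first convergent with p² − 14·q² = 1 gives the fundamental solution (x₁, y₁) = (15, 4).
Step 2: Apply the recurrence (x_{n+1}, y_{n+1}) = (x₁x_n + 14y₁y_n, x₁y_n + y₁x_n) repeatedly.
  From (x_1, y_1) = (15, 4): x_2 = 15·15 + 14·4·4 = 449; y_2 = 15·4 + 4·15 = 120.
  From (x_2, y_2) = (449, 120): x_3 = 15·449 + 14·4·120 = 13455; y_3 = 15·120 + 4·449 = 3596.
  From (x_3, y_3) = (13455, 3596): x_4 = 15·13455 + 14·4·3596 = 403201; y_4 = 15·3596 + 4·13455 = 107760.
  From (x_4, y_4) = (403201, 107760): x_5 = 15·403201 + 14·4·107760 = 12082575; y_5 = 15·107760 + 4·403201 = 3229204.
  From (x_5, y_5) = (12082575, 3229204): x_6 = 15·12082575 + 14·4·3229204 = 362074049; y_6 = 15·3229204 + 4·12082575 = 96768360.
  From (x_6, y_6) = (362074049, 96768360): x_7 = 15·362074049 + 14·4·96768360 = 10850138895; y_7 = 15·96768360 + 4·362074049 = 2899821596.
  From (x_7, y_7) = (10850138895, 2899821596): x_8 = 15·10850138895 + 14·4·2899821596 = 325142092801; y_8 = 15·2899821596 + 4·10850138895 = 86897879520.
Step 3: Verify x_8² - 14·y_8² = 105717380511014096025601 - 105717380511014096025600 = 1 (should be 1). ✓

(x_1, y_1) = (15, 4); (x_8, y_8) = (325142092801, 86897879520).


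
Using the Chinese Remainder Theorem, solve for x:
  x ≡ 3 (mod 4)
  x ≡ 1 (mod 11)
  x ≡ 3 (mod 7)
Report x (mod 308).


Moduli 4, 11, 7 are pairwise coprime; by CRT there is a unique solution modulo M = 4 · 11 · 7 = 308.
Solve pairwise, accumulating the modulus:
  Start with x ≡ 3 (mod 4).
  Combine with x ≡ 1 (mod 11): since gcd(4, 11) = 1, we get a unique residue mod 44.
    Write x = 3 + 4·t and substitute into x ≡ 1 (mod 11): 4·t ≡ 1 − 3 = -2 (mod 11).
    Reduce coefficients mod 11: 4·t ≡ 9 (mod 11).
    The inverse of 4 mod 11 is 3 (since 4·3 = 12 = 1·11 + 1), so t ≡ 3·9 = 27 ≡ 5 (mod 11).
    Then x = 3 + 4·5 = 23, valid modulo lcm(4, 11) = 44: x ≡ 23 (mod 44).
  Combine with x ≡ 3 (mod 7): since gcd(44, 7) = 1, we get a unique residue mod 308.
    Write x = 23 + 44·t and substitute into x ≡ 3 (mod 7): 44·t ≡ 3 − 23 = -20 (mod 7).
    Reduce coefficients mod 7: 2·t ≡ 1 (mod 7).
    The inverse of 2 mod 7 is 4 (since 2·4 = 8 = 1·7 + 1), so t ≡ 4·1 = 4 ≡ 4 (mod 7).
    Then x = 23 + 44·4 = 199, valid modulo lcm(44, 7) = 308: x ≡ 199 (mod 308).
Verify: 199 mod 4 = 3 ✓, 199 mod 11 = 1 ✓, 199 mod 7 = 3 ✓.

x ≡ 199 (mod 308).


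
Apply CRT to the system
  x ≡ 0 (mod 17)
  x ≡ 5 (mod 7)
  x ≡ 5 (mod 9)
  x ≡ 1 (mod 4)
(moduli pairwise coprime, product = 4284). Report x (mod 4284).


Product of moduli M = 17 · 7 · 9 · 4 = 4284.
Merge one congruence at a time:
  Start: x ≡ 0 (mod 17).
  Combine with x ≡ 5 (mod 7); new modulus lcm = 119.
    Write x = 0 + 17·t and substitute into x ≡ 5 (mod 7): 17·t ≡ 5 − 0 = 5 (mod 7).
    Reduce coefficients mod 7: 3·t ≡ 5 (mod 7).
    The inverse of 3 mod 7 is 5 (since 3·5 = 15 = 2·7 + 1), so t ≡ 5·5 = 25 ≡ 4 (mod 7).
    Then x = 0 + 17·4 = 68, valid modulo lcm(17, 7) = 119: x ≡ 68 (mod 119).
  Combine with x ≡ 5 (mod 9); new modulus lcm = 1071.
    Write x = 68 + 119·t and substitute into x ≡ 5 (mod 9): 119·t ≡ 5 − 68 = -63 (mod 9).
    Reduce coefficients mod 9: 2·t ≡ 0 (mod 9).
    The inverse of 2 mod 9 is 5 (since 2·5 = 10 = 1·9 + 1), so t ≡ 5·0 = 0 ≡ 0 (mod 9).
    Then x = 68 + 119·0 = 68, valid modulo lcm(119, 9) = 1071: x ≡ 68 (mod 1071).
  Combine with x ≡ 1 (mod 4); new modulus lcm = 4284.
    Write x = 68 + 1071·t and substitute into x ≡ 1 (mod 4): 1071·t ≡ 1 − 68 = -67 (mod 4).
    Reduce coefficients mod 4: 3·t ≡ 1 (mod 4).
    The inverse of 3 mod 4 is 3 (since 3·3 = 9 = 2·4 + 1), so t ≡ 3·1 = 3 ≡ 3 (mod 4).
    Then x = 68 + 1071·3 = 3281, valid modulo lcm(1071, 4) = 4284: x ≡ 3281 (mod 4284).
Verify against each original: 3281 mod 17 = 0, 3281 mod 7 = 5, 3281 mod 9 = 5, 3281 mod 4 = 1.

x ≡ 3281 (mod 4284).


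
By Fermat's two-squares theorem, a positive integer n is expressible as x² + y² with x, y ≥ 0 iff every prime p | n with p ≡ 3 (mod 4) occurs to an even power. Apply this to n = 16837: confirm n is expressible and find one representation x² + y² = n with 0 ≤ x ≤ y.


Step 1: Factor n = 16837 = 113 · 149.
Step 2: Check the mod-4 condition on each prime factor: 113 ≡ 1 (mod 4), exponent 1; 149 ≡ 1 (mod 4), exponent 1.
All primes ≡ 3 (mod 4) appear to even exponent (or don't appear), so by the two-squares theorem n IS expressible as a sum of two squares.
Step 3: Build a representation. Here n = 113 · 149 is a product of primes ≡ 1 (mod 4). Each prime p ≡ 1 (mod 4) is itself a sum of two squares; find a² by testing p − a² for a perfect square:
  113: 113 − 1² = 112, 113 − 2² = 109, 113 − 3² = 104, 113 − 4² = 97, 113 − 5² = 88, 113 − 6² = 77, 113 − 7² = 64 = 8² ⇒ 113 = 7² + 8².
  149: 149 − 1² = 148, 149 − 2² = 145, 149 − 3² = 140, 149 − 4² = 133, 149 − 5² = 124, 149 − 6² = 113, 149 − 7² = 100 = 10² ⇒ 149 = 7² + 10².
  Combine using the Brahmagupta–Fibonacci identity (a² + b²)(c² + d²) = (ac − bd)² + (ad + bc)² = (ac + bd)² + (ad − bc)²:
  113 · 149 = 16837: from (7² + 8²)(7² + 10²), take (7·7 − 8·10, 7·10 + 8·7) = (49 − 80, 70 + 56) = (-31, 126); dropping signs (only squares matter) gives (31, 126); check 31² + 126² = 961 + 15876 = 16837 ✓.
Step 4: Order so x ≤ y and verify: 31² + 126² = 961 + 15876 = 16837 = n. ✓

n = 16837 = 31² + 126² (one valid representation with x ≤ y).


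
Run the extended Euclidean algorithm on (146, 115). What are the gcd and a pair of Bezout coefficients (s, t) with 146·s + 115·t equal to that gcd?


Euclidean algorithm on (146, 115) — divide until remainder is 0:
  146 = 1 · 115 + 31
  115 = 3 · 31 + 22
  31 = 1 · 22 + 9
  22 = 2 · 9 + 4
  9 = 2 · 4 + 1
  4 = 4 · 1 + 0
gcd(146, 115) = 1.
Track Bezout coefficients alongside the remainders: start with r₀ = 146 = a·1 + b·0 (s = 1, t = 0) and r₁ = 115 = a·0 + b·1 (s = 0, t = 1); each new remainder r_{k+1} = r_{k-1} − q_k·r_k inherits s_{k+1} = s_{k-1} − q_k·s_k, t_{k+1} = t_{k-1} − q_k·t_k, so r_k = a·s_k + b·t_k at every step:
  q = 1: r = 31, s = 1 − 1·0 = 1, t = 0 − 1·1 = -1  (check: 146·1 + 115·(-1) = 31)
  q = 3: r = 22, s = 0 − 3·1 = -3, t = 1 − 3·(-1) = 4  (check: 146·(-3) + 115·4 = 22)
  q = 1: r = 9, s = 1 − 1·(-3) = 4, t = -1 − 1·4 = -5  (check: 146·4 + 115·(-5) = 9)
  q = 2: r = 4, s = -3 − 2·4 = -11, t = 4 − 2·(-5) = 14  (check: 146·(-11) + 115·14 = 4)
  q = 2: r = 1, s = 4 − 2·(-11) = 26, t = -5 − 2·14 = -33  (check: 146·26 + 115·(-33) = 1)
The row with r = 1 (the gcd) gives the Bezout coefficients s = 26, t = -33.
Result: 146 · (26) + 115 · (-33) = 1.

gcd(146, 115) = 1; s = 26, t = -33 (check: 146·26 + 115·(-33) = 1).


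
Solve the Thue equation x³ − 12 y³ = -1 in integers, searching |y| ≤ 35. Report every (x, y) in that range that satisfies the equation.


The equation is x³ - 12y³ = -1. For fixed y, x³ = 12·y³ − 1, so a solution requires the RHS to be a perfect cube.
Strategy: iterate y from -35 to 35, compute RHS = 12·y³ − 1, and check whether it is a (positive or negative) perfect cube.
Check small values of y:
  y = 0: RHS = -1 = (-1)³ ⇒ x = -1 works.
  y = 1: RHS = 11 is not a perfect cube.
  y = -1: RHS = -13 is not a perfect cube.
  y = 2: RHS = 95 is not a perfect cube.
  y = -2: RHS = -97 is not a perfect cube.
  y = 3: RHS = 323 is not a perfect cube.
  y = -3: RHS = -325 is not a perfect cube.
Continuing the search up to |y| = 35 finds no further solutions beyond those listed.
Collected solutions: (-1, 0).

Solutions (with |y| ≤ 35): (-1, 0).


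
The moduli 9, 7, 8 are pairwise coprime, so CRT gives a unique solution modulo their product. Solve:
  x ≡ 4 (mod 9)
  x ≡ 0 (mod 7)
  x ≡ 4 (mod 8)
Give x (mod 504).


Moduli 9, 7, 8 are pairwise coprime; by CRT there is a unique solution modulo M = 9 · 7 · 8 = 504.
Solve pairwise, accumulating the modulus:
  Start with x ≡ 4 (mod 9).
  Combine with x ≡ 0 (mod 7): since gcd(9, 7) = 1, we get a unique residue mod 63.
    Write x = 4 + 9·t and substitute into x ≡ 0 (mod 7): 9·t ≡ 0 − 4 = -4 (mod 7).
    Reduce coefficients mod 7: 2·t ≡ 3 (mod 7).
    The inverse of 2 mod 7 is 4 (since 2·4 = 8 = 1·7 + 1), so t ≡ 4·3 = 12 ≡ 5 (mod 7).
    Then x = 4 + 9·5 = 49, valid modulo lcm(9, 7) = 63: x ≡ 49 (mod 63).
  Combine with x ≡ 4 (mod 8): since gcd(63, 8) = 1, we get a unique residue mod 504.
    Write x = 49 + 63·t and substitute into x ≡ 4 (mod 8): 63·t ≡ 4 − 49 = -45 (mod 8).
    Reduce coefficients mod 8: 7·t ≡ 3 (mod 8).
    The inverse of 7 mod 8 is 7 (since 7·7 = 49 = 6·8 + 1), so t ≡ 7·3 = 21 ≡ 5 (mod 8).
    Then x = 49 + 63·5 = 364, valid modulo lcm(63, 8) = 504: x ≡ 364 (mod 504).
Verify: 364 mod 9 = 4 ✓, 364 mod 7 = 0 ✓, 364 mod 8 = 4 ✓.

x ≡ 364 (mod 504).


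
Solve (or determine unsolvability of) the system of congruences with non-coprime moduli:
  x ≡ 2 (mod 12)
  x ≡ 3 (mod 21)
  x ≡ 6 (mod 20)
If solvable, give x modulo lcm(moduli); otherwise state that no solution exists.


Moduli 12, 21, 20 are not pairwise coprime, so CRT works modulo lcm(m_i) when all pairwise compatibility conditions hold.
Pairwise compatibility: gcd(m_i, m_j) must divide a_i - a_j for every pair.
Merge one congruence at a time:
  Start: x ≡ 2 (mod 12).
  Combine with x ≡ 3 (mod 21): gcd(12, 21) = 3, and 3 - 2 = 1 is NOT divisible by 3.
    ⇒ system is inconsistent (no integer solution).

No solution (the system is inconsistent).


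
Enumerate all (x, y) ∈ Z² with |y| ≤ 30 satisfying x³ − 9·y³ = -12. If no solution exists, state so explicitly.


The equation is x³ - 9y³ = -12. For fixed y, x³ = 9·y³ − 12, so a solution requires the RHS to be a perfect cube.
Strategy: iterate y from -30 to 30, compute RHS = 9·y³ − 12, and check whether it is a (positive or negative) perfect cube.
Check small values of y:
  y = 0: RHS = -12 is not a perfect cube.
  y = 1: RHS = -3 is not a perfect cube.
  y = -1: RHS = -21 is not a perfect cube.
  y = 2: RHS = 60 is not a perfect cube.
  y = -2: RHS = -84 is not a perfect cube.
  y = 3: RHS = 231 is not a perfect cube.
  y = -3: RHS = -255 is not a perfect cube.
Continuing the search up to |y| = 30 finds no solutions either.
No (x, y) in the scanned range satisfies the equation.

No integer solutions with |y| ≤ 30.


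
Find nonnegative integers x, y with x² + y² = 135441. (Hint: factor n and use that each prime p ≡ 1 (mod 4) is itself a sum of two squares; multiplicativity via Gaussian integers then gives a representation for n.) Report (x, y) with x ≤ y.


Step 1: Factor n = 135441 = 3^2 · 101 · 149.
Step 2: Check the mod-4 condition on each prime factor: 3 ≡ 3 (mod 4), exponent 2 (must be even); 101 ≡ 1 (mod 4), exponent 1; 149 ≡ 1 (mod 4), exponent 1.
All primes ≡ 3 (mod 4) appear to even exponent (or don't appear), so by the two-squares theorem n IS expressible as a sum of two squares.
Step 3: Build a representation. Group n = k² · m with k = 3 and m = 101 · 149 = 15049 (a product of primes ≡ 1 (mod 4)); a representation of m scales to one of n via (k·x)² + (k·y)² = k²(x² + y²). Each prime p ≡ 1 (mod 4) is itself a sum of two squares; find a² by testing p − a² for a perfect square:
  101: 101 − 1² = 100 = 10² ⇒ 101 = 1² + 10².
  149: 149 − 1² = 148, 149 − 2² = 145, 149 − 3² = 140, 149 − 4² = 133, 149 − 5² = 124, 149 − 6² = 113, 149 − 7² = 100 = 10² ⇒ 149 = 7² + 10².
  Combine using the Brahmagupta–Fibonacci identity (a² + b²)(c² + d²) = (ac − bd)² + (ad + bc)² = (ac + bd)² + (ad − bc)²:
  101 · 149 = 15049: from (1² + 10²)(7² + 10²), take (1·7 − 10·10, 1·10 + 10·7) = (7 − 100, 10 + 70) = (-93, 80); dropping signs (only squares matter) gives (93, 80); check 93² + 80² = 8649 + 6400 = 15049 ✓.
  Scale by k = 3: (3·93, 3·80) = (279, 240).
Step 4: Order so x ≤ y and verify: 240² + 279² = 57600 + 77841 = 135441 = n. ✓

n = 135441 = 240² + 279² (one valid representation with x ≤ y).
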